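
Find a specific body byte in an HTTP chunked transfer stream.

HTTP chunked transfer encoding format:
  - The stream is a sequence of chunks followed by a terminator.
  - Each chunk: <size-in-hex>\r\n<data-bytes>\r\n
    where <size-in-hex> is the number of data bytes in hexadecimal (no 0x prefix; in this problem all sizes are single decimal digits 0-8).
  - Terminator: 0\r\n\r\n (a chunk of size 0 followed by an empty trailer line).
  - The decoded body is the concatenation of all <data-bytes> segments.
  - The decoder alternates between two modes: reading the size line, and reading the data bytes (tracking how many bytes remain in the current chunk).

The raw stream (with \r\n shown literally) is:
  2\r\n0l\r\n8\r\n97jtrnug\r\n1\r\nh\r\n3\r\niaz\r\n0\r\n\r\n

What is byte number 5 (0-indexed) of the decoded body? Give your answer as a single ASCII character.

Chunk 1: stream[0..1]='2' size=0x2=2, data at stream[3..5]='0l' -> body[0..2], body so far='0l'
Chunk 2: stream[7..8]='8' size=0x8=8, data at stream[10..18]='97jtrnug' -> body[2..10], body so far='0l97jtrnug'
Chunk 3: stream[20..21]='1' size=0x1=1, data at stream[23..24]='h' -> body[10..11], body so far='0l97jtrnugh'
Chunk 4: stream[26..27]='3' size=0x3=3, data at stream[29..32]='iaz' -> body[11..14], body so far='0l97jtrnughiaz'
Chunk 5: stream[34..35]='0' size=0 (terminator). Final body='0l97jtrnughiaz' (14 bytes)
Body byte 5 = 't'

Answer: t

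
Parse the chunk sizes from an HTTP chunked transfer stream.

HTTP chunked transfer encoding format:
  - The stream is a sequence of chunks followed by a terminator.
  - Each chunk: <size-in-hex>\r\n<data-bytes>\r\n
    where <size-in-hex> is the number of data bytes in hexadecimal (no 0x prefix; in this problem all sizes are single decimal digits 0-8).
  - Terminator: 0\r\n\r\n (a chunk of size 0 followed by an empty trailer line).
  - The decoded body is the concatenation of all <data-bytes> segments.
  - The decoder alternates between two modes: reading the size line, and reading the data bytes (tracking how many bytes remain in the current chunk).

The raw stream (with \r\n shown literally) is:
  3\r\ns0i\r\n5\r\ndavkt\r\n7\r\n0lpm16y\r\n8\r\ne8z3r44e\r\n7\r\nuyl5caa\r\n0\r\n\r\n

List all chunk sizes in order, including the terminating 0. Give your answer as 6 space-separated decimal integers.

Chunk 1: stream[0..1]='3' size=0x3=3, data at stream[3..6]='s0i' -> body[0..3], body so far='s0i'
Chunk 2: stream[8..9]='5' size=0x5=5, data at stream[11..16]='davkt' -> body[3..8], body so far='s0idavkt'
Chunk 3: stream[18..19]='7' size=0x7=7, data at stream[21..28]='0lpm16y' -> body[8..15], body so far='s0idavkt0lpm16y'
Chunk 4: stream[30..31]='8' size=0x8=8, data at stream[33..41]='e8z3r44e' -> body[15..23], body so far='s0idavkt0lpm16ye8z3r44e'
Chunk 5: stream[43..44]='7' size=0x7=7, data at stream[46..53]='uyl5caa' -> body[23..30], body so far='s0idavkt0lpm16ye8z3r44euyl5caa'
Chunk 6: stream[55..56]='0' size=0 (terminator). Final body='s0idavkt0lpm16ye8z3r44euyl5caa' (30 bytes)

Answer: 3 5 7 8 7 0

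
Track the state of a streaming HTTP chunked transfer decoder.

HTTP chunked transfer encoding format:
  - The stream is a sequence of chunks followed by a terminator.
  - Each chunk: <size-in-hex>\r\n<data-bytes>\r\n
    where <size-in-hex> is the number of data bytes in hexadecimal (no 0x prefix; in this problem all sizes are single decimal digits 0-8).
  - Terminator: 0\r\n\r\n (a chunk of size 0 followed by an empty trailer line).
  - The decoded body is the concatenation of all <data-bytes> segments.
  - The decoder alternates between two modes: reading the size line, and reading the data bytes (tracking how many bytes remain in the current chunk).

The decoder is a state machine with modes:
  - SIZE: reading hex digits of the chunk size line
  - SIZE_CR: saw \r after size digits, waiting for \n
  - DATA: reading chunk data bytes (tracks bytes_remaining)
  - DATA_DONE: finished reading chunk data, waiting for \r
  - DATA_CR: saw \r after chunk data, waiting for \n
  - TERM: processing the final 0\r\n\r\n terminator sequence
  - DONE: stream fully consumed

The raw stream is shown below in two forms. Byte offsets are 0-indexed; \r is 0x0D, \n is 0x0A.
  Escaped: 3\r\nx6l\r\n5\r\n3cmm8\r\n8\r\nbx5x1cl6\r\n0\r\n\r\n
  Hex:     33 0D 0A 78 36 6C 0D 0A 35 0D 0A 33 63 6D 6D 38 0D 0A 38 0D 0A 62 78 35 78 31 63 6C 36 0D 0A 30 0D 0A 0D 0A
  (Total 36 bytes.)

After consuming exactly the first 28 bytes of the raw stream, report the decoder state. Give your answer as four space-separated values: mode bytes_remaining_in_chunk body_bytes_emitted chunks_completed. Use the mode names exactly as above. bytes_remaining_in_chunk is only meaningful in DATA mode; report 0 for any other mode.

Answer: DATA 1 15 2

Derivation:
Byte 0 = '3': mode=SIZE remaining=0 emitted=0 chunks_done=0
Byte 1 = 0x0D: mode=SIZE_CR remaining=0 emitted=0 chunks_done=0
Byte 2 = 0x0A: mode=DATA remaining=3 emitted=0 chunks_done=0
Byte 3 = 'x': mode=DATA remaining=2 emitted=1 chunks_done=0
Byte 4 = '6': mode=DATA remaining=1 emitted=2 chunks_done=0
Byte 5 = 'l': mode=DATA_DONE remaining=0 emitted=3 chunks_done=0
Byte 6 = 0x0D: mode=DATA_CR remaining=0 emitted=3 chunks_done=0
Byte 7 = 0x0A: mode=SIZE remaining=0 emitted=3 chunks_done=1
Byte 8 = '5': mode=SIZE remaining=0 emitted=3 chunks_done=1
Byte 9 = 0x0D: mode=SIZE_CR remaining=0 emitted=3 chunks_done=1
Byte 10 = 0x0A: mode=DATA remaining=5 emitted=3 chunks_done=1
Byte 11 = '3': mode=DATA remaining=4 emitted=4 chunks_done=1
Byte 12 = 'c': mode=DATA remaining=3 emitted=5 chunks_done=1
Byte 13 = 'm': mode=DATA remaining=2 emitted=6 chunks_done=1
Byte 14 = 'm': mode=DATA remaining=1 emitted=7 chunks_done=1
Byte 15 = '8': mode=DATA_DONE remaining=0 emitted=8 chunks_done=1
Byte 16 = 0x0D: mode=DATA_CR remaining=0 emitted=8 chunks_done=1
Byte 17 = 0x0A: mode=SIZE remaining=0 emitted=8 chunks_done=2
Byte 18 = '8': mode=SIZE remaining=0 emitted=8 chunks_done=2
Byte 19 = 0x0D: mode=SIZE_CR remaining=0 emitted=8 chunks_done=2
Byte 20 = 0x0A: mode=DATA remaining=8 emitted=8 chunks_done=2
Byte 21 = 'b': mode=DATA remaining=7 emitted=9 chunks_done=2
Byte 22 = 'x': mode=DATA remaining=6 emitted=10 chunks_done=2
Byte 23 = '5': mode=DATA remaining=5 emitted=11 chunks_done=2
Byte 24 = 'x': mode=DATA remaining=4 emitted=12 chunks_done=2
Byte 25 = '1': mode=DATA remaining=3 emitted=13 chunks_done=2
Byte 26 = 'c': mode=DATA remaining=2 emitted=14 chunks_done=2
Byte 27 = 'l': mode=DATA remaining=1 emitted=15 chunks_done=2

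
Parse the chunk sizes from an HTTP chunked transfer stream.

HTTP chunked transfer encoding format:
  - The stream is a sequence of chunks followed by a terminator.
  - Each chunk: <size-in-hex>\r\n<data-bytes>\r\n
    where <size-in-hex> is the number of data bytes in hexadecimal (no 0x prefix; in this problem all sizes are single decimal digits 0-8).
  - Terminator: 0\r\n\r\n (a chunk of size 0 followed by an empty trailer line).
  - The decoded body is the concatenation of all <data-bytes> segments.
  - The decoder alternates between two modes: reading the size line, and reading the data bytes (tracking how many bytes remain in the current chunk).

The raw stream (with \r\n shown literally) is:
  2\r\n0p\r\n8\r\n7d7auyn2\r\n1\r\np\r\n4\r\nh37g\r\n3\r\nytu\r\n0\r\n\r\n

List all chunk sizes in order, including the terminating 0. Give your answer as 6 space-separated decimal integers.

Chunk 1: stream[0..1]='2' size=0x2=2, data at stream[3..5]='0p' -> body[0..2], body so far='0p'
Chunk 2: stream[7..8]='8' size=0x8=8, data at stream[10..18]='7d7auyn2' -> body[2..10], body so far='0p7d7auyn2'
Chunk 3: stream[20..21]='1' size=0x1=1, data at stream[23..24]='p' -> body[10..11], body so far='0p7d7auyn2p'
Chunk 4: stream[26..27]='4' size=0x4=4, data at stream[29..33]='h37g' -> body[11..15], body so far='0p7d7auyn2ph37g'
Chunk 5: stream[35..36]='3' size=0x3=3, data at stream[38..41]='ytu' -> body[15..18], body so far='0p7d7auyn2ph37gytu'
Chunk 6: stream[43..44]='0' size=0 (terminator). Final body='0p7d7auyn2ph37gytu' (18 bytes)

Answer: 2 8 1 4 3 0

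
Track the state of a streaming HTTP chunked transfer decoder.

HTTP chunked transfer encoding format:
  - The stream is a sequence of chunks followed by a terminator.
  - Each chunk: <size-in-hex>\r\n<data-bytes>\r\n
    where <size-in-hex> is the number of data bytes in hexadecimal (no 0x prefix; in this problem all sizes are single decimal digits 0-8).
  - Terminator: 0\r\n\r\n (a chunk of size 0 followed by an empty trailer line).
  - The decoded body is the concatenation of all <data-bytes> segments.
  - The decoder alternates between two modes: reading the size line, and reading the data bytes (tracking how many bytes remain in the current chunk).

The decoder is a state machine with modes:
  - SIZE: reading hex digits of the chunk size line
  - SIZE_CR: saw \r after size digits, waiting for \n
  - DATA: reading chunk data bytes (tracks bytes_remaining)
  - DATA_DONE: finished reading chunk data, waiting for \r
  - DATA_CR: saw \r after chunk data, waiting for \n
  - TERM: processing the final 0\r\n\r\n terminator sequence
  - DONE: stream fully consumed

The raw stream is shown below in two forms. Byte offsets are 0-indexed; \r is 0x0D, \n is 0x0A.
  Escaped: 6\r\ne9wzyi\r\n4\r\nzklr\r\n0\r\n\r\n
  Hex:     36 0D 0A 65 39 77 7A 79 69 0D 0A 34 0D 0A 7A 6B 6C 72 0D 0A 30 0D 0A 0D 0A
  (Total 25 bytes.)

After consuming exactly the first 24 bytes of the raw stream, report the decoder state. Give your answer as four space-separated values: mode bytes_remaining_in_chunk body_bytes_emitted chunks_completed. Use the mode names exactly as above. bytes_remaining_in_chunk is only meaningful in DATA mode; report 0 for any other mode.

Byte 0 = '6': mode=SIZE remaining=0 emitted=0 chunks_done=0
Byte 1 = 0x0D: mode=SIZE_CR remaining=0 emitted=0 chunks_done=0
Byte 2 = 0x0A: mode=DATA remaining=6 emitted=0 chunks_done=0
Byte 3 = 'e': mode=DATA remaining=5 emitted=1 chunks_done=0
Byte 4 = '9': mode=DATA remaining=4 emitted=2 chunks_done=0
Byte 5 = 'w': mode=DATA remaining=3 emitted=3 chunks_done=0
Byte 6 = 'z': mode=DATA remaining=2 emitted=4 chunks_done=0
Byte 7 = 'y': mode=DATA remaining=1 emitted=5 chunks_done=0
Byte 8 = 'i': mode=DATA_DONE remaining=0 emitted=6 chunks_done=0
Byte 9 = 0x0D: mode=DATA_CR remaining=0 emitted=6 chunks_done=0
Byte 10 = 0x0A: mode=SIZE remaining=0 emitted=6 chunks_done=1
Byte 11 = '4': mode=SIZE remaining=0 emitted=6 chunks_done=1
Byte 12 = 0x0D: mode=SIZE_CR remaining=0 emitted=6 chunks_done=1
Byte 13 = 0x0A: mode=DATA remaining=4 emitted=6 chunks_done=1
Byte 14 = 'z': mode=DATA remaining=3 emitted=7 chunks_done=1
Byte 15 = 'k': mode=DATA remaining=2 emitted=8 chunks_done=1
Byte 16 = 'l': mode=DATA remaining=1 emitted=9 chunks_done=1
Byte 17 = 'r': mode=DATA_DONE remaining=0 emitted=10 chunks_done=1
Byte 18 = 0x0D: mode=DATA_CR remaining=0 emitted=10 chunks_done=1
Byte 19 = 0x0A: mode=SIZE remaining=0 emitted=10 chunks_done=2
Byte 20 = '0': mode=SIZE remaining=0 emitted=10 chunks_done=2
Byte 21 = 0x0D: mode=SIZE_CR remaining=0 emitted=10 chunks_done=2
Byte 22 = 0x0A: mode=TERM remaining=0 emitted=10 chunks_done=2
Byte 23 = 0x0D: mode=TERM remaining=0 emitted=10 chunks_done=2

Answer: TERM 0 10 2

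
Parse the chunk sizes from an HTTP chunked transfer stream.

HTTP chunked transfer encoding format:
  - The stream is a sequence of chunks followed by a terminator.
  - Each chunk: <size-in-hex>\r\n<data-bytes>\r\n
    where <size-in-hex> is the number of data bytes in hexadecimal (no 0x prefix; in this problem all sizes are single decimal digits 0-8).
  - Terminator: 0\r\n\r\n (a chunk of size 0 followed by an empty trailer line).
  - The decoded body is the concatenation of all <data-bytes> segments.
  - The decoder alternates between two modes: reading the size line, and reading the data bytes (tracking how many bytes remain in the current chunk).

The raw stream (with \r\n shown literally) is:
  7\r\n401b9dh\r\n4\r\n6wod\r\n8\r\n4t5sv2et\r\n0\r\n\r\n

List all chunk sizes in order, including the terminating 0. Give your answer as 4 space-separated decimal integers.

Chunk 1: stream[0..1]='7' size=0x7=7, data at stream[3..10]='401b9dh' -> body[0..7], body so far='401b9dh'
Chunk 2: stream[12..13]='4' size=0x4=4, data at stream[15..19]='6wod' -> body[7..11], body so far='401b9dh6wod'
Chunk 3: stream[21..22]='8' size=0x8=8, data at stream[24..32]='4t5sv2et' -> body[11..19], body so far='401b9dh6wod4t5sv2et'
Chunk 4: stream[34..35]='0' size=0 (terminator). Final body='401b9dh6wod4t5sv2et' (19 bytes)

Answer: 7 4 8 0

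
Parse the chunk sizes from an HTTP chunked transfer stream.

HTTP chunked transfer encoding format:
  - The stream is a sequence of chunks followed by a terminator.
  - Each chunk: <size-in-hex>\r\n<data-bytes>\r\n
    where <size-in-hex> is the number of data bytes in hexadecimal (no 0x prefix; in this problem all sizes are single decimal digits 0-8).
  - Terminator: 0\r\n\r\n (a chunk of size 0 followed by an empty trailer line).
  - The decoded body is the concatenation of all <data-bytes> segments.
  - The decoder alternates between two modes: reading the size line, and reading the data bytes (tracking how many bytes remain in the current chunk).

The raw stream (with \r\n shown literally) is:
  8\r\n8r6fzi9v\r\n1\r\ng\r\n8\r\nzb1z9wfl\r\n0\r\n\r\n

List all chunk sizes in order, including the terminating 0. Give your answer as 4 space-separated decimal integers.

Chunk 1: stream[0..1]='8' size=0x8=8, data at stream[3..11]='8r6fzi9v' -> body[0..8], body so far='8r6fzi9v'
Chunk 2: stream[13..14]='1' size=0x1=1, data at stream[16..17]='g' -> body[8..9], body so far='8r6fzi9vg'
Chunk 3: stream[19..20]='8' size=0x8=8, data at stream[22..30]='zb1z9wfl' -> body[9..17], body so far='8r6fzi9vgzb1z9wfl'
Chunk 4: stream[32..33]='0' size=0 (terminator). Final body='8r6fzi9vgzb1z9wfl' (17 bytes)

Answer: 8 1 8 0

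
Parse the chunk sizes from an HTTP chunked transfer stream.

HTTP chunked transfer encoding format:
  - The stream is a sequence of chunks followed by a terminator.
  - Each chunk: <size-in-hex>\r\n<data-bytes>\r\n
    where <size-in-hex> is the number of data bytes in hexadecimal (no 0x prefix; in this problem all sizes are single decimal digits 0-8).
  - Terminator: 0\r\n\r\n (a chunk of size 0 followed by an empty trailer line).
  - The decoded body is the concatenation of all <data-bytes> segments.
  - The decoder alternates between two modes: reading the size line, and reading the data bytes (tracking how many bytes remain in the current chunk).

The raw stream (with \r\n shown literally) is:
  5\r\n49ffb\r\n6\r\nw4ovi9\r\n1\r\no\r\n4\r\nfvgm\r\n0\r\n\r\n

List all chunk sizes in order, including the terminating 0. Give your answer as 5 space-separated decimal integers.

Chunk 1: stream[0..1]='5' size=0x5=5, data at stream[3..8]='49ffb' -> body[0..5], body so far='49ffb'
Chunk 2: stream[10..11]='6' size=0x6=6, data at stream[13..19]='w4ovi9' -> body[5..11], body so far='49ffbw4ovi9'
Chunk 3: stream[21..22]='1' size=0x1=1, data at stream[24..25]='o' -> body[11..12], body so far='49ffbw4ovi9o'
Chunk 4: stream[27..28]='4' size=0x4=4, data at stream[30..34]='fvgm' -> body[12..16], body so far='49ffbw4ovi9ofvgm'
Chunk 5: stream[36..37]='0' size=0 (terminator). Final body='49ffbw4ovi9ofvgm' (16 bytes)

Answer: 5 6 1 4 0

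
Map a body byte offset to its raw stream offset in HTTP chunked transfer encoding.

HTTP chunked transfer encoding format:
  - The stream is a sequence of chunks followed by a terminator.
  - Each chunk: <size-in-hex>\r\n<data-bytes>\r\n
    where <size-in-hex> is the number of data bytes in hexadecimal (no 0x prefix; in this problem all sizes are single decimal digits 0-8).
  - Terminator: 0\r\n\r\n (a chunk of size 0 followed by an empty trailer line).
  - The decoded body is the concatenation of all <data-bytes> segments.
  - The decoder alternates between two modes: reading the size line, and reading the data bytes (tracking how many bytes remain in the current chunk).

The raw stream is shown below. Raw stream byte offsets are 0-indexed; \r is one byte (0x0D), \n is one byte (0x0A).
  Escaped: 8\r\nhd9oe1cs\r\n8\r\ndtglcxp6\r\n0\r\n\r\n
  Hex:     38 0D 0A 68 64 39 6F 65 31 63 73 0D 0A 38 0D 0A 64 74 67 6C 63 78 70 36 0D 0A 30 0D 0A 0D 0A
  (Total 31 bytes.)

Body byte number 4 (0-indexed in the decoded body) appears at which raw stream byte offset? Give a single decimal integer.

Chunk 1: stream[0..1]='8' size=0x8=8, data at stream[3..11]='hd9oe1cs' -> body[0..8], body so far='hd9oe1cs'
Chunk 2: stream[13..14]='8' size=0x8=8, data at stream[16..24]='dtglcxp6' -> body[8..16], body so far='hd9oe1csdtglcxp6'
Chunk 3: stream[26..27]='0' size=0 (terminator). Final body='hd9oe1csdtglcxp6' (16 bytes)
Body byte 4 at stream offset 7

Answer: 7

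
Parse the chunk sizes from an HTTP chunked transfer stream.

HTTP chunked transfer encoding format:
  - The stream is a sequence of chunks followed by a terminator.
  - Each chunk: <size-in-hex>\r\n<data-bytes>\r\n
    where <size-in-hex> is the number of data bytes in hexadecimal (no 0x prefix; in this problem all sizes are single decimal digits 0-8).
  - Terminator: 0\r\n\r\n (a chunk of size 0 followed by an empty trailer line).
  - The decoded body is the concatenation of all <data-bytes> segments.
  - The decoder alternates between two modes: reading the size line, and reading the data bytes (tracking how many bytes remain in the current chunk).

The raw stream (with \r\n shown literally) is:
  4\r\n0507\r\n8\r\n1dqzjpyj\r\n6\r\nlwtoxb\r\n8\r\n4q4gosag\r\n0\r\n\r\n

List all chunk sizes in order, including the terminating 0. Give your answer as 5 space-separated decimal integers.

Answer: 4 8 6 8 0

Derivation:
Chunk 1: stream[0..1]='4' size=0x4=4, data at stream[3..7]='0507' -> body[0..4], body so far='0507'
Chunk 2: stream[9..10]='8' size=0x8=8, data at stream[12..20]='1dqzjpyj' -> body[4..12], body so far='05071dqzjpyj'
Chunk 3: stream[22..23]='6' size=0x6=6, data at stream[25..31]='lwtoxb' -> body[12..18], body so far='05071dqzjpyjlwtoxb'
Chunk 4: stream[33..34]='8' size=0x8=8, data at stream[36..44]='4q4gosag' -> body[18..26], body so far='05071dqzjpyjlwtoxb4q4gosag'
Chunk 5: stream[46..47]='0' size=0 (terminator). Final body='05071dqzjpyjlwtoxb4q4gosag' (26 bytes)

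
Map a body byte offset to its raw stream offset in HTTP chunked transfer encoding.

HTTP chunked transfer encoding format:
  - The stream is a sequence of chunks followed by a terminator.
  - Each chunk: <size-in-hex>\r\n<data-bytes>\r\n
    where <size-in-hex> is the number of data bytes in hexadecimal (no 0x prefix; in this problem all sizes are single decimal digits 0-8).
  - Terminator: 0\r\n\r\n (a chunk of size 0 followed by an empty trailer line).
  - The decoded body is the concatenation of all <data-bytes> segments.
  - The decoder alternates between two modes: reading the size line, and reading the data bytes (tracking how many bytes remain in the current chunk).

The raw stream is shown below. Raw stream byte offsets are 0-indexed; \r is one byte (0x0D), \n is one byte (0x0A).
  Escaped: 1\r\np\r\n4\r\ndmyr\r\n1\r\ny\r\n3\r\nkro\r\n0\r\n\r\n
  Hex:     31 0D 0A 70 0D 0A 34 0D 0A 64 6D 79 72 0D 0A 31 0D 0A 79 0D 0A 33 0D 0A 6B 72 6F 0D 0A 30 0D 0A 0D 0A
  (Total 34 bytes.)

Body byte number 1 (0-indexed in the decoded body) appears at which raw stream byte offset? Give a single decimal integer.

Answer: 9

Derivation:
Chunk 1: stream[0..1]='1' size=0x1=1, data at stream[3..4]='p' -> body[0..1], body so far='p'
Chunk 2: stream[6..7]='4' size=0x4=4, data at stream[9..13]='dmyr' -> body[1..5], body so far='pdmyr'
Chunk 3: stream[15..16]='1' size=0x1=1, data at stream[18..19]='y' -> body[5..6], body so far='pdmyry'
Chunk 4: stream[21..22]='3' size=0x3=3, data at stream[24..27]='kro' -> body[6..9], body so far='pdmyrykro'
Chunk 5: stream[29..30]='0' size=0 (terminator). Final body='pdmyrykro' (9 bytes)
Body byte 1 at stream offset 9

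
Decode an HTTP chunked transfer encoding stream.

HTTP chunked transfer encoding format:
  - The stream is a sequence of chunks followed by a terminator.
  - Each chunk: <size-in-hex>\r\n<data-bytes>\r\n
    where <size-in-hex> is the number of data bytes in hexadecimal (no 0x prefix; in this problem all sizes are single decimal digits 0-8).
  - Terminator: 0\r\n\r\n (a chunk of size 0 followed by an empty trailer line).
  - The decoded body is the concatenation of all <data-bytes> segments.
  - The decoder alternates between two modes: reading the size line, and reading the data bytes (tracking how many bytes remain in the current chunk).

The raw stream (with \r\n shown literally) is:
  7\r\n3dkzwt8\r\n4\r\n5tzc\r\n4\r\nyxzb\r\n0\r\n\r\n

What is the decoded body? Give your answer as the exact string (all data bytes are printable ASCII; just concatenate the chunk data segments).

Chunk 1: stream[0..1]='7' size=0x7=7, data at stream[3..10]='3dkzwt8' -> body[0..7], body so far='3dkzwt8'
Chunk 2: stream[12..13]='4' size=0x4=4, data at stream[15..19]='5tzc' -> body[7..11], body so far='3dkzwt85tzc'
Chunk 3: stream[21..22]='4' size=0x4=4, data at stream[24..28]='yxzb' -> body[11..15], body so far='3dkzwt85tzcyxzb'
Chunk 4: stream[30..31]='0' size=0 (terminator). Final body='3dkzwt85tzcyxzb' (15 bytes)

Answer: 3dkzwt85tzcyxzb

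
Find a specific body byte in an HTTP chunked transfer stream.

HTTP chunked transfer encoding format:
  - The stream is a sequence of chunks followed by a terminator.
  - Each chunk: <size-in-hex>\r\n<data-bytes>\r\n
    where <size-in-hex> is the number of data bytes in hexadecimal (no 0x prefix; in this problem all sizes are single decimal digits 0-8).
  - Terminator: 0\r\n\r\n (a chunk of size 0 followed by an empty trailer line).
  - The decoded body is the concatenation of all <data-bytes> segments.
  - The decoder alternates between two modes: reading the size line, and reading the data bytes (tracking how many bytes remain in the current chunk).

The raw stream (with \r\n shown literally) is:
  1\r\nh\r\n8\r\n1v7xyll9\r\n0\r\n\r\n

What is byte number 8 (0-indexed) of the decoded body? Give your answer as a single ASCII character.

Chunk 1: stream[0..1]='1' size=0x1=1, data at stream[3..4]='h' -> body[0..1], body so far='h'
Chunk 2: stream[6..7]='8' size=0x8=8, data at stream[9..17]='1v7xyll9' -> body[1..9], body so far='h1v7xyll9'
Chunk 3: stream[19..20]='0' size=0 (terminator). Final body='h1v7xyll9' (9 bytes)
Body byte 8 = '9'

Answer: 9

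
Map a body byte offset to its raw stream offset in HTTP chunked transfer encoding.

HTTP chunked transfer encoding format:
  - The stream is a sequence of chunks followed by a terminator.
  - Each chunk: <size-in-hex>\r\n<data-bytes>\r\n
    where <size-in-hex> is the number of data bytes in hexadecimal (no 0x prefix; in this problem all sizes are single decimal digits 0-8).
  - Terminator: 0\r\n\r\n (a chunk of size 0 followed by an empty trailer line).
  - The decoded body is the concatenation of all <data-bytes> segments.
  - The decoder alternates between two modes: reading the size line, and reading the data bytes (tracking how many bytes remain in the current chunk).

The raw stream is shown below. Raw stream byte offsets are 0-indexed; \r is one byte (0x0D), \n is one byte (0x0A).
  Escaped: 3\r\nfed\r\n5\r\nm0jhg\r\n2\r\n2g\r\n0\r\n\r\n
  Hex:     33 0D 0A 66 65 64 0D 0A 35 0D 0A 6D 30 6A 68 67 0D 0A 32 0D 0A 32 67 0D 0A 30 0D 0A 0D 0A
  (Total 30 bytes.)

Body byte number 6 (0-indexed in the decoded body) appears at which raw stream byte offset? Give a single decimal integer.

Answer: 14

Derivation:
Chunk 1: stream[0..1]='3' size=0x3=3, data at stream[3..6]='fed' -> body[0..3], body so far='fed'
Chunk 2: stream[8..9]='5' size=0x5=5, data at stream[11..16]='m0jhg' -> body[3..8], body so far='fedm0jhg'
Chunk 3: stream[18..19]='2' size=0x2=2, data at stream[21..23]='2g' -> body[8..10], body so far='fedm0jhg2g'
Chunk 4: stream[25..26]='0' size=0 (terminator). Final body='fedm0jhg2g' (10 bytes)
Body byte 6 at stream offset 14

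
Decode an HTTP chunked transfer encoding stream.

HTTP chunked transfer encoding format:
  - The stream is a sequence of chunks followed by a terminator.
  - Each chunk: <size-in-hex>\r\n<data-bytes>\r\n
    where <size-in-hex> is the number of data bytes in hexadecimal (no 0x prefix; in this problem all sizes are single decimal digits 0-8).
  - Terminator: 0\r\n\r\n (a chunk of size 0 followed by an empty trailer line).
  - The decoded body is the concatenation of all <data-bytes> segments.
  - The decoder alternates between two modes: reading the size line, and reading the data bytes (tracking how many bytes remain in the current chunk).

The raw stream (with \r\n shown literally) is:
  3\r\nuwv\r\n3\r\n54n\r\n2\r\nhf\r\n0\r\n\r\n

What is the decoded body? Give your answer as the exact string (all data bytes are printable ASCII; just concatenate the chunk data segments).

Answer: uwv54nhf

Derivation:
Chunk 1: stream[0..1]='3' size=0x3=3, data at stream[3..6]='uwv' -> body[0..3], body so far='uwv'
Chunk 2: stream[8..9]='3' size=0x3=3, data at stream[11..14]='54n' -> body[3..6], body so far='uwv54n'
Chunk 3: stream[16..17]='2' size=0x2=2, data at stream[19..21]='hf' -> body[6..8], body so far='uwv54nhf'
Chunk 4: stream[23..24]='0' size=0 (terminator). Final body='uwv54nhf' (8 bytes)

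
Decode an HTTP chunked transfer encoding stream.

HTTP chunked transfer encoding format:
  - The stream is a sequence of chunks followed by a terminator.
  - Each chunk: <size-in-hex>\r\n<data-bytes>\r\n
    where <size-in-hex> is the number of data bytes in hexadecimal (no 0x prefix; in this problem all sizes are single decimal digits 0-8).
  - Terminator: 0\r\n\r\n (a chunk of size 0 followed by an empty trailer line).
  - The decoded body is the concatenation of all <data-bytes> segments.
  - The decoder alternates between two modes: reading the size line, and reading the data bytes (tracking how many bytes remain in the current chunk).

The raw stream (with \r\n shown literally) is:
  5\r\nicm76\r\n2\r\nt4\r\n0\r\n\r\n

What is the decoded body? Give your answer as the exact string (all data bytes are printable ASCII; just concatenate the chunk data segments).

Chunk 1: stream[0..1]='5' size=0x5=5, data at stream[3..8]='icm76' -> body[0..5], body so far='icm76'
Chunk 2: stream[10..11]='2' size=0x2=2, data at stream[13..15]='t4' -> body[5..7], body so far='icm76t4'
Chunk 3: stream[17..18]='0' size=0 (terminator). Final body='icm76t4' (7 bytes)

Answer: icm76t4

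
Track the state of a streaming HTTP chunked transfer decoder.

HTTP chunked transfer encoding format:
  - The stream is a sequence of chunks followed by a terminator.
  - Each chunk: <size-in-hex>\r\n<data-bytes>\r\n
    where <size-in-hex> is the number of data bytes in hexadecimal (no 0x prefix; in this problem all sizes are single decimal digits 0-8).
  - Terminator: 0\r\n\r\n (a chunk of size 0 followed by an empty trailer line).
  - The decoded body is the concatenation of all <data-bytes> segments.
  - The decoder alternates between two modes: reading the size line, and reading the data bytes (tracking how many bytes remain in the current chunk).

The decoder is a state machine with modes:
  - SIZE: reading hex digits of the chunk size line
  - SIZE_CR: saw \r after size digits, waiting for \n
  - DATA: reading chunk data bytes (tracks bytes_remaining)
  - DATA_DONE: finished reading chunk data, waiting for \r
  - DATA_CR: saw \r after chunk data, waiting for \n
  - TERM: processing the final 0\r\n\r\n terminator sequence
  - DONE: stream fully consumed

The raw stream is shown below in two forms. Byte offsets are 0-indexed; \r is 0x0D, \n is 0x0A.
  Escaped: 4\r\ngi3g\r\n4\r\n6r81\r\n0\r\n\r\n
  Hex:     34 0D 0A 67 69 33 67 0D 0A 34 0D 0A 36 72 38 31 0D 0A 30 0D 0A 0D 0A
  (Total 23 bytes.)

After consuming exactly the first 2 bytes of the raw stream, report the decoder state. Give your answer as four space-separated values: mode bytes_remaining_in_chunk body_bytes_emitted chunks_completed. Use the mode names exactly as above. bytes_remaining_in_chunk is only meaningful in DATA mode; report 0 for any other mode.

Answer: SIZE_CR 0 0 0

Derivation:
Byte 0 = '4': mode=SIZE remaining=0 emitted=0 chunks_done=0
Byte 1 = 0x0D: mode=SIZE_CR remaining=0 emitted=0 chunks_done=0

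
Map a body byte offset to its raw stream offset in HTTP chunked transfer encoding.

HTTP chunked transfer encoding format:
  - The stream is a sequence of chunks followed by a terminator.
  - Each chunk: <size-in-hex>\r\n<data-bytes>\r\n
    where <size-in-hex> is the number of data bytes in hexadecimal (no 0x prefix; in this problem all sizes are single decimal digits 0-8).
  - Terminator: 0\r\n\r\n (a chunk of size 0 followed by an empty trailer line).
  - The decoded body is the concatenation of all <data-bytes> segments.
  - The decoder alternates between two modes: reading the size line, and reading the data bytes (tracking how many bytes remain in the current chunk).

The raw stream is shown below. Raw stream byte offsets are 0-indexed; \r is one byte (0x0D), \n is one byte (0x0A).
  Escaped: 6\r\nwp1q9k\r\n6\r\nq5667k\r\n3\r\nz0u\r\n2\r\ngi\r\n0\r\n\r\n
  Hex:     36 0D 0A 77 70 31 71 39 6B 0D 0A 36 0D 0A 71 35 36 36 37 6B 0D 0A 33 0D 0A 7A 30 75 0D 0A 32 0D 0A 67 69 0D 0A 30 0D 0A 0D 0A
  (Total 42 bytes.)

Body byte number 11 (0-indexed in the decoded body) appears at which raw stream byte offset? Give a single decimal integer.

Answer: 19

Derivation:
Chunk 1: stream[0..1]='6' size=0x6=6, data at stream[3..9]='wp1q9k' -> body[0..6], body so far='wp1q9k'
Chunk 2: stream[11..12]='6' size=0x6=6, data at stream[14..20]='q5667k' -> body[6..12], body so far='wp1q9kq5667k'
Chunk 3: stream[22..23]='3' size=0x3=3, data at stream[25..28]='z0u' -> body[12..15], body so far='wp1q9kq5667kz0u'
Chunk 4: stream[30..31]='2' size=0x2=2, data at stream[33..35]='gi' -> body[15..17], body so far='wp1q9kq5667kz0ugi'
Chunk 5: stream[37..38]='0' size=0 (terminator). Final body='wp1q9kq5667kz0ugi' (17 bytes)
Body byte 11 at stream offset 19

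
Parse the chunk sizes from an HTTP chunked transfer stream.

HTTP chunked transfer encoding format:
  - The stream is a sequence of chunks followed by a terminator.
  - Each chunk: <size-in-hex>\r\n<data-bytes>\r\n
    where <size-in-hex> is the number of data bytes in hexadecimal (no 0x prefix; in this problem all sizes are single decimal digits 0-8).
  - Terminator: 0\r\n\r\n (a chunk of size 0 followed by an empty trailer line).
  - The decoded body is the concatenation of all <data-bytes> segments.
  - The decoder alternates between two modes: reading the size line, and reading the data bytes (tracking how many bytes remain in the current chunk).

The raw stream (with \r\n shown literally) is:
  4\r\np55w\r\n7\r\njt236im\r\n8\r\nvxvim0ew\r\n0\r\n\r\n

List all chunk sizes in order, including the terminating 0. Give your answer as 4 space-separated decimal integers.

Chunk 1: stream[0..1]='4' size=0x4=4, data at stream[3..7]='p55w' -> body[0..4], body so far='p55w'
Chunk 2: stream[9..10]='7' size=0x7=7, data at stream[12..19]='jt236im' -> body[4..11], body so far='p55wjt236im'
Chunk 3: stream[21..22]='8' size=0x8=8, data at stream[24..32]='vxvim0ew' -> body[11..19], body so far='p55wjt236imvxvim0ew'
Chunk 4: stream[34..35]='0' size=0 (terminator). Final body='p55wjt236imvxvim0ew' (19 bytes)

Answer: 4 7 8 0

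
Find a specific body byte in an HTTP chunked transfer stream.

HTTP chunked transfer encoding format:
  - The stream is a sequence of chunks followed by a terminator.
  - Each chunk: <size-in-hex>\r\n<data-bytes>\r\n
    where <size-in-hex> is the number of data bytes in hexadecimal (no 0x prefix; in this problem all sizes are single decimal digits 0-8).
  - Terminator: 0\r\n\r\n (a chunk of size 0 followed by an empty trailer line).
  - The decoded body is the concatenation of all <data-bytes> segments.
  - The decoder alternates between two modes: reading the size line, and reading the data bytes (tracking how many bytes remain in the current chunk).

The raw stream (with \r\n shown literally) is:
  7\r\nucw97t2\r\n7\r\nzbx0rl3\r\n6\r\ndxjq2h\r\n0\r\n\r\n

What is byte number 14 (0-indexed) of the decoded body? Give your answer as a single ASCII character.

Answer: d

Derivation:
Chunk 1: stream[0..1]='7' size=0x7=7, data at stream[3..10]='ucw97t2' -> body[0..7], body so far='ucw97t2'
Chunk 2: stream[12..13]='7' size=0x7=7, data at stream[15..22]='zbx0rl3' -> body[7..14], body so far='ucw97t2zbx0rl3'
Chunk 3: stream[24..25]='6' size=0x6=6, data at stream[27..33]='dxjq2h' -> body[14..20], body so far='ucw97t2zbx0rl3dxjq2h'
Chunk 4: stream[35..36]='0' size=0 (terminator). Final body='ucw97t2zbx0rl3dxjq2h' (20 bytes)
Body byte 14 = 'd'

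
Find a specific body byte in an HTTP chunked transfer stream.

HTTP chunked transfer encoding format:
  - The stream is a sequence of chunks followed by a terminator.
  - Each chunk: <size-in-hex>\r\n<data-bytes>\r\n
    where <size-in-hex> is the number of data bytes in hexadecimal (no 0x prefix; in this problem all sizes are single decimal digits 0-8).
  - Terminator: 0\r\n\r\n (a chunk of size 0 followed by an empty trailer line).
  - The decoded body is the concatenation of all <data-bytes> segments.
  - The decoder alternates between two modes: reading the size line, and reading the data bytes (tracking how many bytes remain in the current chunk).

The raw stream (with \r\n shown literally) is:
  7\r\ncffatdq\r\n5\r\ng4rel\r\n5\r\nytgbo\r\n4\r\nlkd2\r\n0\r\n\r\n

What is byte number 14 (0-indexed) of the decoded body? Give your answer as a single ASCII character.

Answer: g

Derivation:
Chunk 1: stream[0..1]='7' size=0x7=7, data at stream[3..10]='cffatdq' -> body[0..7], body so far='cffatdq'
Chunk 2: stream[12..13]='5' size=0x5=5, data at stream[15..20]='g4rel' -> body[7..12], body so far='cffatdqg4rel'
Chunk 3: stream[22..23]='5' size=0x5=5, data at stream[25..30]='ytgbo' -> body[12..17], body so far='cffatdqg4relytgbo'
Chunk 4: stream[32..33]='4' size=0x4=4, data at stream[35..39]='lkd2' -> body[17..21], body so far='cffatdqg4relytgbolkd2'
Chunk 5: stream[41..42]='0' size=0 (terminator). Final body='cffatdqg4relytgbolkd2' (21 bytes)
Body byte 14 = 'g'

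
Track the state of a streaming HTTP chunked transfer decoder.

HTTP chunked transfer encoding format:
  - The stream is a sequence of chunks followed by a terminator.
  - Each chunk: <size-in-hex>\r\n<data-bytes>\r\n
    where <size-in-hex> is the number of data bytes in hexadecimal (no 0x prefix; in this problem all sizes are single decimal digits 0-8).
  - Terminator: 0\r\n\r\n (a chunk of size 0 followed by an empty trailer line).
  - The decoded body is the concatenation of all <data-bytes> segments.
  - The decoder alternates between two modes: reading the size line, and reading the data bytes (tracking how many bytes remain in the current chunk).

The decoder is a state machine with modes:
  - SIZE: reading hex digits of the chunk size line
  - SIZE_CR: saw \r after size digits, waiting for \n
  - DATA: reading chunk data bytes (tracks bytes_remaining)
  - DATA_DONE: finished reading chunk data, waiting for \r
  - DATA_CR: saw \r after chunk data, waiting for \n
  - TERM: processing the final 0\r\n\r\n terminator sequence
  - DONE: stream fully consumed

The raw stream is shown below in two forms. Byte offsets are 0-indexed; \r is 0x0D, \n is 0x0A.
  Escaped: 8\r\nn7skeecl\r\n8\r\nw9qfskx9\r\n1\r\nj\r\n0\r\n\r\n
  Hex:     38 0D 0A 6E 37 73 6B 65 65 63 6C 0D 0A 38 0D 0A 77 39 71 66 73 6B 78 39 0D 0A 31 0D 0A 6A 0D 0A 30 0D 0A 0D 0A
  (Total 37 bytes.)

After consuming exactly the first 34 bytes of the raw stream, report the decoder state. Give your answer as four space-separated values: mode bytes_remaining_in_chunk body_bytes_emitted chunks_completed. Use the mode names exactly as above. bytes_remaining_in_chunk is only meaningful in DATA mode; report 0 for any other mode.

Byte 0 = '8': mode=SIZE remaining=0 emitted=0 chunks_done=0
Byte 1 = 0x0D: mode=SIZE_CR remaining=0 emitted=0 chunks_done=0
Byte 2 = 0x0A: mode=DATA remaining=8 emitted=0 chunks_done=0
Byte 3 = 'n': mode=DATA remaining=7 emitted=1 chunks_done=0
Byte 4 = '7': mode=DATA remaining=6 emitted=2 chunks_done=0
Byte 5 = 's': mode=DATA remaining=5 emitted=3 chunks_done=0
Byte 6 = 'k': mode=DATA remaining=4 emitted=4 chunks_done=0
Byte 7 = 'e': mode=DATA remaining=3 emitted=5 chunks_done=0
Byte 8 = 'e': mode=DATA remaining=2 emitted=6 chunks_done=0
Byte 9 = 'c': mode=DATA remaining=1 emitted=7 chunks_done=0
Byte 10 = 'l': mode=DATA_DONE remaining=0 emitted=8 chunks_done=0
Byte 11 = 0x0D: mode=DATA_CR remaining=0 emitted=8 chunks_done=0
Byte 12 = 0x0A: mode=SIZE remaining=0 emitted=8 chunks_done=1
Byte 13 = '8': mode=SIZE remaining=0 emitted=8 chunks_done=1
Byte 14 = 0x0D: mode=SIZE_CR remaining=0 emitted=8 chunks_done=1
Byte 15 = 0x0A: mode=DATA remaining=8 emitted=8 chunks_done=1
Byte 16 = 'w': mode=DATA remaining=7 emitted=9 chunks_done=1
Byte 17 = '9': mode=DATA remaining=6 emitted=10 chunks_done=1
Byte 18 = 'q': mode=DATA remaining=5 emitted=11 chunks_done=1
Byte 19 = 'f': mode=DATA remaining=4 emitted=12 chunks_done=1
Byte 20 = 's': mode=DATA remaining=3 emitted=13 chunks_done=1
Byte 21 = 'k': mode=DATA remaining=2 emitted=14 chunks_done=1
Byte 22 = 'x': mode=DATA remaining=1 emitted=15 chunks_done=1
Byte 23 = '9': mode=DATA_DONE remaining=0 emitted=16 chunks_done=1
Byte 24 = 0x0D: mode=DATA_CR remaining=0 emitted=16 chunks_done=1
Byte 25 = 0x0A: mode=SIZE remaining=0 emitted=16 chunks_done=2
Byte 26 = '1': mode=SIZE remaining=0 emitted=16 chunks_done=2
Byte 27 = 0x0D: mode=SIZE_CR remaining=0 emitted=16 chunks_done=2
Byte 28 = 0x0A: mode=DATA remaining=1 emitted=16 chunks_done=2
Byte 29 = 'j': mode=DATA_DONE remaining=0 emitted=17 chunks_done=2
Byte 30 = 0x0D: mode=DATA_CR remaining=0 emitted=17 chunks_done=2
Byte 31 = 0x0A: mode=SIZE remaining=0 emitted=17 chunks_done=3
Byte 32 = '0': mode=SIZE remaining=0 emitted=17 chunks_done=3
Byte 33 = 0x0D: mode=SIZE_CR remaining=0 emitted=17 chunks_done=3

Answer: SIZE_CR 0 17 3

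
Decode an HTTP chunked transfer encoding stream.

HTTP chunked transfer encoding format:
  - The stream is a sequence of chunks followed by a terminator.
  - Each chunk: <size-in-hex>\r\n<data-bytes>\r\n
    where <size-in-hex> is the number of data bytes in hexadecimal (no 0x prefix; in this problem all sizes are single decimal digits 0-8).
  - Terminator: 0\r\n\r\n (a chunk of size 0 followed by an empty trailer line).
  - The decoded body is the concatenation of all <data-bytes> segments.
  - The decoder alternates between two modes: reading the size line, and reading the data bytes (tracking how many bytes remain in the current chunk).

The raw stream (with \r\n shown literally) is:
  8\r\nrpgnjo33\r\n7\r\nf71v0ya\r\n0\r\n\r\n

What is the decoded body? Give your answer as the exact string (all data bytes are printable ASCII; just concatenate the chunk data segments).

Answer: rpgnjo33f71v0ya

Derivation:
Chunk 1: stream[0..1]='8' size=0x8=8, data at stream[3..11]='rpgnjo33' -> body[0..8], body so far='rpgnjo33'
Chunk 2: stream[13..14]='7' size=0x7=7, data at stream[16..23]='f71v0ya' -> body[8..15], body so far='rpgnjo33f71v0ya'
Chunk 3: stream[25..26]='0' size=0 (terminator). Final body='rpgnjo33f71v0ya' (15 bytes)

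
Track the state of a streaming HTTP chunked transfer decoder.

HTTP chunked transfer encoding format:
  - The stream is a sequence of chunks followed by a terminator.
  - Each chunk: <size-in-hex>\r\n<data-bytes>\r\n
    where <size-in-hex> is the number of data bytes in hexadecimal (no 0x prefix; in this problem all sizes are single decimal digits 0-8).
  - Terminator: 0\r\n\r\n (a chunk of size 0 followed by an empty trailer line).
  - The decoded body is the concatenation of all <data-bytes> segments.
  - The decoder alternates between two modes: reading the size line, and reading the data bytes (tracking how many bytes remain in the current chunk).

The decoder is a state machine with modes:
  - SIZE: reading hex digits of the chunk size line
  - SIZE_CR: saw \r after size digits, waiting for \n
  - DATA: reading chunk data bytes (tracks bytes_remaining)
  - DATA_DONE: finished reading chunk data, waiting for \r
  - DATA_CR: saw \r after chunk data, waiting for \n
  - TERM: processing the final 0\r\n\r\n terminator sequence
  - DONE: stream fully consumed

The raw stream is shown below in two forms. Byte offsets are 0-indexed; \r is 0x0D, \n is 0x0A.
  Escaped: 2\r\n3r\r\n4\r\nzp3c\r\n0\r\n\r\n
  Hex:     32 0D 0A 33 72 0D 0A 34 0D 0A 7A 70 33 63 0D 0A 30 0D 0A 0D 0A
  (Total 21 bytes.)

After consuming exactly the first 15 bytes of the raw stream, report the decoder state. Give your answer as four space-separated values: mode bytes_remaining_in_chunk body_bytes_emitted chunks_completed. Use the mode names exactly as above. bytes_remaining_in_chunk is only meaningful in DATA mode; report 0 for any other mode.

Answer: DATA_CR 0 6 1

Derivation:
Byte 0 = '2': mode=SIZE remaining=0 emitted=0 chunks_done=0
Byte 1 = 0x0D: mode=SIZE_CR remaining=0 emitted=0 chunks_done=0
Byte 2 = 0x0A: mode=DATA remaining=2 emitted=0 chunks_done=0
Byte 3 = '3': mode=DATA remaining=1 emitted=1 chunks_done=0
Byte 4 = 'r': mode=DATA_DONE remaining=0 emitted=2 chunks_done=0
Byte 5 = 0x0D: mode=DATA_CR remaining=0 emitted=2 chunks_done=0
Byte 6 = 0x0A: mode=SIZE remaining=0 emitted=2 chunks_done=1
Byte 7 = '4': mode=SIZE remaining=0 emitted=2 chunks_done=1
Byte 8 = 0x0D: mode=SIZE_CR remaining=0 emitted=2 chunks_done=1
Byte 9 = 0x0A: mode=DATA remaining=4 emitted=2 chunks_done=1
Byte 10 = 'z': mode=DATA remaining=3 emitted=3 chunks_done=1
Byte 11 = 'p': mode=DATA remaining=2 emitted=4 chunks_done=1
Byte 12 = '3': mode=DATA remaining=1 emitted=5 chunks_done=1
Byte 13 = 'c': mode=DATA_DONE remaining=0 emitted=6 chunks_done=1
Byte 14 = 0x0D: mode=DATA_CR remaining=0 emitted=6 chunks_done=1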